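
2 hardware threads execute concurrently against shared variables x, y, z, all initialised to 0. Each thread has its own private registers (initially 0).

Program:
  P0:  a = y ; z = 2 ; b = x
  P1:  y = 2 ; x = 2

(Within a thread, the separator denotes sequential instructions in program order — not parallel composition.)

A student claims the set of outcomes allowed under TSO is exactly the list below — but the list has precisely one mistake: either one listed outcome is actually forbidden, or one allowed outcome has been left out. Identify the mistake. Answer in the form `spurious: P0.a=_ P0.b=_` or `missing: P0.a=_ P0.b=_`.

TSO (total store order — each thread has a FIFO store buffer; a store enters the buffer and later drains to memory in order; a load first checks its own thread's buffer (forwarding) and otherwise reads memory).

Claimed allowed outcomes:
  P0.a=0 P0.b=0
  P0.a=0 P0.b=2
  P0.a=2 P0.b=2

outcome vector order: (P0.a,P0.b)
[TSO] allowed = {00, 02, 20, 22}
TSO∖claimed = {20}

missing: P0.a=2 P0.b=0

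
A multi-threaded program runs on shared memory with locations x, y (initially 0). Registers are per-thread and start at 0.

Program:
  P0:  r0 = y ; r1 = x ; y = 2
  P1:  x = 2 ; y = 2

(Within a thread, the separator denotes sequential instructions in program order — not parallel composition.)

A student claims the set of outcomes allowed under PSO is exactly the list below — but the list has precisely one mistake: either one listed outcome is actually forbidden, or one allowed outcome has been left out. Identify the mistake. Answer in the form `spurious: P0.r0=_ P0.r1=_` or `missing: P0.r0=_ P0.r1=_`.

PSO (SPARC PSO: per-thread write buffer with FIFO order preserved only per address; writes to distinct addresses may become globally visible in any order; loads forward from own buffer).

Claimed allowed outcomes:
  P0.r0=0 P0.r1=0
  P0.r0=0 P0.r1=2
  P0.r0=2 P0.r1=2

missing: P0.r0=2 P0.r1=0

outcome vector order: (P0.r0,P0.r1)
PSO: 4 outcomes — {0/0, 0/2, 2/0, 2/2}
PSO∖claimed = {2/0}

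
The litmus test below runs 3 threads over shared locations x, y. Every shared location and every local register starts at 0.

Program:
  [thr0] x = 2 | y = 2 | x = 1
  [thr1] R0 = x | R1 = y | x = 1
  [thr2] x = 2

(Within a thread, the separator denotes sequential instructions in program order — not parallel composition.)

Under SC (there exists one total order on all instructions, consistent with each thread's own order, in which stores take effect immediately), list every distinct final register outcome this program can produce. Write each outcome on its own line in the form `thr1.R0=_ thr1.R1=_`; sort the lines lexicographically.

outcome vector order: (thr1.R0,thr1.R1)
|SC outcomes| = 5

thr1.R0=0 thr1.R1=0
thr1.R0=0 thr1.R1=2
thr1.R0=1 thr1.R1=2
thr1.R0=2 thr1.R1=0
thr1.R0=2 thr1.R1=2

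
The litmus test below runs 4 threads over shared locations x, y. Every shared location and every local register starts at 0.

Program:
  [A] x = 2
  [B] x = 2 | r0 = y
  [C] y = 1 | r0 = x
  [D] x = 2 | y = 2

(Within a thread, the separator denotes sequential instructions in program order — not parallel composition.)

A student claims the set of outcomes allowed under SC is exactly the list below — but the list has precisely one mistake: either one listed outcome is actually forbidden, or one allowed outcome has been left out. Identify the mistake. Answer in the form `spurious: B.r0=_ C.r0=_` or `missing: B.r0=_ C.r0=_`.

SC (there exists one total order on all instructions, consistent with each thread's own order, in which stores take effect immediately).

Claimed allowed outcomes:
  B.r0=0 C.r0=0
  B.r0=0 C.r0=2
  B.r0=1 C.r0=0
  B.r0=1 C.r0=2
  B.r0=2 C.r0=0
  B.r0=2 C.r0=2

spurious: B.r0=0 C.r0=0

outcome vector order: (B.r0,C.r0)
SC (5): 0/2 1/0 1/2 2/0 2/2
claimed∖SC = {0/0}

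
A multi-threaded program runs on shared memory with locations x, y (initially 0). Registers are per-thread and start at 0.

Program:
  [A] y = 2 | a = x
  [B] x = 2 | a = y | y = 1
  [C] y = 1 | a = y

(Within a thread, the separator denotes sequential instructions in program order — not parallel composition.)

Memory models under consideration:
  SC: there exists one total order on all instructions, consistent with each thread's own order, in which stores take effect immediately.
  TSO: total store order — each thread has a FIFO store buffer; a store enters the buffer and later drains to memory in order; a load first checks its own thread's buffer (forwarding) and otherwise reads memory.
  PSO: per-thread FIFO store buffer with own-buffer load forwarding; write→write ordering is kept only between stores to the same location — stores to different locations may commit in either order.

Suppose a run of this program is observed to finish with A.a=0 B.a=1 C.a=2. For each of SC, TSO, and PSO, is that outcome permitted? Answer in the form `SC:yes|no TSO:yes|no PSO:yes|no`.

outcome vector order: (A.a,B.a,C.a)
SC: 9 outcomes — {(0,1,1); (0,2,1); (0,2,2); (2,0,1); (2,0,2); (2,1,1); (2,1,2); (2,2,1); (2,2,2)}
TSO: 12 outcomes — {(0,0,1); (0,0,2); (0,1,1); (0,1,2); (0,2,1); (0,2,2); (2,0,1); (2,0,2); (2,1,1); (2,1,2); (2,2,1); (2,2,2)}
PSO: 12 outcomes — {(0,0,1); (0,0,2); (0,1,1); (0,1,2); (0,2,1); (0,2,2); (2,0,1); (2,0,2); (2,1,1); (2,1,2); (2,2,1); (2,2,2)}
target (0,1,2) ∈ {TSO,PSO}

SC:no TSO:yes PSO:yes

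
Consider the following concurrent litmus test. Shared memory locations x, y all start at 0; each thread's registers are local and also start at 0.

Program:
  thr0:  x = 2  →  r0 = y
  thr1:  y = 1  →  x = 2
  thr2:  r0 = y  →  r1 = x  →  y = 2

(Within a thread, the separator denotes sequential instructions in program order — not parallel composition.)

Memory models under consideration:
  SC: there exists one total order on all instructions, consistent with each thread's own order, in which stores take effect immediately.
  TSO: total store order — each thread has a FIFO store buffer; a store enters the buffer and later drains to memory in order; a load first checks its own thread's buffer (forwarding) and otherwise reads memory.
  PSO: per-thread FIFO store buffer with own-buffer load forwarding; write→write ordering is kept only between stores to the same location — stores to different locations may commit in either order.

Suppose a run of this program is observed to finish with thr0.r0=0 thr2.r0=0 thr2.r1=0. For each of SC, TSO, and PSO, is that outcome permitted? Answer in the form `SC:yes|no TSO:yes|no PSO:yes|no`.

SC:yes TSO:yes PSO:yes

outcome vector order: (thr0.r0,thr2.r0,thr2.r1)
SC (11): <0 0 0> <0 0 2> <0 1 2> <1 0 0> <1 0 2> <1 1 0> <1 1 2> <2 0 0> <2 0 2> <2 1 0> <2 1 2>
TSO (12): <0 0 0> <0 0 2> <0 1 0> <0 1 2> <1 0 0> <1 0 2> <1 1 0> <1 1 2> <2 0 0> <2 0 2> <2 1 0> <2 1 2>
PSO (12): <0 0 0> <0 0 2> <0 1 0> <0 1 2> <1 0 0> <1 0 2> <1 1 0> <1 1 2> <2 0 0> <2 0 2> <2 1 0> <2 1 2>
target <0 0 0> ∈ {SC,TSO,PSO}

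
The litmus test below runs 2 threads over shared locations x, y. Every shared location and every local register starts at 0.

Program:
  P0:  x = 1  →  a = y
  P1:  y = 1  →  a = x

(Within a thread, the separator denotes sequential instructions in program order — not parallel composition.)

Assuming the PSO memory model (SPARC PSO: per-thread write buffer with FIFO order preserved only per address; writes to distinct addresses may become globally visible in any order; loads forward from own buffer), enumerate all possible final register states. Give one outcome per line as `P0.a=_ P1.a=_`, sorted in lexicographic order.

outcome vector order: (P0.a,P1.a)
|PSO outcomes| = 4

P0.a=0 P1.a=0
P0.a=0 P1.a=1
P0.a=1 P1.a=0
P0.a=1 P1.a=1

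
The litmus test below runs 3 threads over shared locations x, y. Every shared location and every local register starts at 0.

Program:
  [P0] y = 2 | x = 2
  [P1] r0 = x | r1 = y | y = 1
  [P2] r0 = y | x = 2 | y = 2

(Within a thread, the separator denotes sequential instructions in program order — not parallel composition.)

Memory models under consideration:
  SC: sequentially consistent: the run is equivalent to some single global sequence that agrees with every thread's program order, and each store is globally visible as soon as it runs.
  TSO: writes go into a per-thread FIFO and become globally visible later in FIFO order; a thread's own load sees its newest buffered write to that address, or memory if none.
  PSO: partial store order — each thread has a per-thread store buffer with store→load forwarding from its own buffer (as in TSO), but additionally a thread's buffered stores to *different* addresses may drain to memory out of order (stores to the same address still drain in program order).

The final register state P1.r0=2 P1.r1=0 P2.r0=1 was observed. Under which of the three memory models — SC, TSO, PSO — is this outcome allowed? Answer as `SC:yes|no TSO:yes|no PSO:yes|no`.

SC:no TSO:no PSO:yes

outcome vector order: (P1.r0,P1.r1,P2.r0)
[SC] allowed = {(0,0,0), (0,0,1), (0,0,2), (0,2,0), (0,2,1), (0,2,2), (2,0,0), (2,2,0), (2,2,1), (2,2,2)}
[TSO] allowed = {(0,0,0), (0,0,1), (0,0,2), (0,2,0), (0,2,1), (0,2,2), (2,0,0), (2,2,0), (2,2,1), (2,2,2)}
[PSO] allowed = {(0,0,0), (0,0,1), (0,0,2), (0,2,0), (0,2,1), (0,2,2), (2,0,0), (2,0,1), (2,0,2), (2,2,0), (2,2,1), (2,2,2)}
target (2,0,1) ∈ {PSO}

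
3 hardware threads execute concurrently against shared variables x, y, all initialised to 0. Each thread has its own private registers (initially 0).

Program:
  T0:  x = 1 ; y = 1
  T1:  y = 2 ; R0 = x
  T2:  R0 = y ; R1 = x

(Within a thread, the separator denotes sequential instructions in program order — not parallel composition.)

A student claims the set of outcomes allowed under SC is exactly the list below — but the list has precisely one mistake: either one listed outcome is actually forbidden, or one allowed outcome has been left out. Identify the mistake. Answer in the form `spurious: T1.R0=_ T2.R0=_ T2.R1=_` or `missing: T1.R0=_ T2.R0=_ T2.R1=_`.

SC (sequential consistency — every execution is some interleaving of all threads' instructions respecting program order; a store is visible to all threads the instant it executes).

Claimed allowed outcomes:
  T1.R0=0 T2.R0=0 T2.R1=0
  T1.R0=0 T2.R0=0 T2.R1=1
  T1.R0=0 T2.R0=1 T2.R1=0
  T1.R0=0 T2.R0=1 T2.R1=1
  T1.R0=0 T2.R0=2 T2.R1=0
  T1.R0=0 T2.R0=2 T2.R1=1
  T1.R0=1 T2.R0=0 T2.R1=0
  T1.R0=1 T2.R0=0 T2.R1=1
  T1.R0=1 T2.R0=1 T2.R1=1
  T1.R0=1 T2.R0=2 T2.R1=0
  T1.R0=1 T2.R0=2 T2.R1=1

spurious: T1.R0=0 T2.R0=1 T2.R1=0

outcome vector order: (T1.R0,T2.R0,T2.R1)
[SC] allowed = {(0,0,0), (0,0,1), (0,1,1), (0,2,0), (0,2,1), (1,0,0), (1,0,1), (1,1,1), (1,2,0), (1,2,1)}
claimed∖SC = {(0,1,0)}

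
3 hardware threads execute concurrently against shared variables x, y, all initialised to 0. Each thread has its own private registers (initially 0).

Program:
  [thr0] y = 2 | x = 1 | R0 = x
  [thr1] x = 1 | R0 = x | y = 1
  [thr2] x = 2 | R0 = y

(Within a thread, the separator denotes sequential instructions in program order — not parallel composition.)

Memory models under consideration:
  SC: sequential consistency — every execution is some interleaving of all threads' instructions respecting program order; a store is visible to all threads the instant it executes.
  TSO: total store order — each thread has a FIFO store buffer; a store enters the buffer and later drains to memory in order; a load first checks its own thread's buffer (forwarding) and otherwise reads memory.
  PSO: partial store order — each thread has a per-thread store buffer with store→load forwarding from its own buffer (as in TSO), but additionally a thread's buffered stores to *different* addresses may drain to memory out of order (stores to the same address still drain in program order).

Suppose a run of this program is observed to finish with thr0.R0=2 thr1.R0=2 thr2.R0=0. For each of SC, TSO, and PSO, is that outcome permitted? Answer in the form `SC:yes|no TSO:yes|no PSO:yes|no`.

outcome vector order: (thr0.R0,thr1.R0,thr2.R0)
SC: 10 outcomes — {(1,1,0); (1,1,1); (1,1,2); (1,2,0); (1,2,1); (1,2,2); (2,1,1); (2,1,2); (2,2,1); (2,2,2)}
TSO: 12 outcomes — {(1,1,0); (1,1,1); (1,1,2); (1,2,0); (1,2,1); (1,2,2); (2,1,0); (2,1,1); (2,1,2); (2,2,0); (2,2,1); (2,2,2)}
PSO: 12 outcomes — {(1,1,0); (1,1,1); (1,1,2); (1,2,0); (1,2,1); (1,2,2); (2,1,0); (2,1,1); (2,1,2); (2,2,0); (2,2,1); (2,2,2)}
target (2,2,0) ∈ {TSO,PSO}

SC:no TSO:yes PSO:yes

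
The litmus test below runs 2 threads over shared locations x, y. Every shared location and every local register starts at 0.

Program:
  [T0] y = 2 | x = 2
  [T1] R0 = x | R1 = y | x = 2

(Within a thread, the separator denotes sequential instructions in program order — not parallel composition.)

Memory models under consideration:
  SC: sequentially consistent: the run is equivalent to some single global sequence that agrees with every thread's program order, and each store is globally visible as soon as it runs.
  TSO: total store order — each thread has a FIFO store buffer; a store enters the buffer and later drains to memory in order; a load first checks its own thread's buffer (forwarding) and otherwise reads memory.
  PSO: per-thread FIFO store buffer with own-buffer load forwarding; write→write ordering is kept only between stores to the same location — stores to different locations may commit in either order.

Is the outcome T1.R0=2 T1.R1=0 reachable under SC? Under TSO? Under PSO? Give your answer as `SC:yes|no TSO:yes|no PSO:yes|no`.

SC:no TSO:no PSO:yes

outcome vector order: (T1.R0,T1.R1)
[SC] allowed = {0/0, 0/2, 2/2}
[TSO] allowed = {0/0, 0/2, 2/2}
[PSO] allowed = {0/0, 0/2, 2/0, 2/2}
target 2/0 ∈ {PSO}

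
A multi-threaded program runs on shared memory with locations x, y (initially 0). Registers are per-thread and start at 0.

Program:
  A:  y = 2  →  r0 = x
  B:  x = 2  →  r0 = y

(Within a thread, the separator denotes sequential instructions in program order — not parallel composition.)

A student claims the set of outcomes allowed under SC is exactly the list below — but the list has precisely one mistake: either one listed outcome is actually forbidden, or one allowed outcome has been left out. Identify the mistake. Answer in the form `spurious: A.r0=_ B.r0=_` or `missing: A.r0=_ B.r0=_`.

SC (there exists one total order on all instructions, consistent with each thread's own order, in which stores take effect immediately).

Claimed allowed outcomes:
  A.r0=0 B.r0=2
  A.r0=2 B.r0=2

missing: A.r0=2 B.r0=0

outcome vector order: (A.r0,B.r0)
SC: 3 outcomes — {(0,2), (2,0), (2,2)}
SC∖claimed = {(2,0)}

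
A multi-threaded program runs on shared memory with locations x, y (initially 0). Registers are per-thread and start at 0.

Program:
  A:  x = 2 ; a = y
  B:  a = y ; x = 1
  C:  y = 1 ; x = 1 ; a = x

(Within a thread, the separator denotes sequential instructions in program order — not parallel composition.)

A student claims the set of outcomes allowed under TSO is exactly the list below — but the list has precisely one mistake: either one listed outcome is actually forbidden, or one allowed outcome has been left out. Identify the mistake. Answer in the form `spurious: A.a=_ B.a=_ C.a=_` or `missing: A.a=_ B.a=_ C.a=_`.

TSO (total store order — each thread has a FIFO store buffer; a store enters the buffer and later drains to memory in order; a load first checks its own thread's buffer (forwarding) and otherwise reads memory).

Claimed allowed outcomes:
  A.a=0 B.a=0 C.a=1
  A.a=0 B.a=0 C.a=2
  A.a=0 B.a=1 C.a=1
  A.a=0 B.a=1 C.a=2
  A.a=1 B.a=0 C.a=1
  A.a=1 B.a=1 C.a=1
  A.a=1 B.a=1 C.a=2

outcome vector order: (A.a,B.a,C.a)
TSO: 8 outcomes — {<0 0 1>, <0 0 2>, <0 1 1>, <0 1 2>, <1 0 1>, <1 0 2>, <1 1 1>, <1 1 2>}
TSO∖claimed = {<1 0 2>}

missing: A.a=1 B.a=0 C.a=2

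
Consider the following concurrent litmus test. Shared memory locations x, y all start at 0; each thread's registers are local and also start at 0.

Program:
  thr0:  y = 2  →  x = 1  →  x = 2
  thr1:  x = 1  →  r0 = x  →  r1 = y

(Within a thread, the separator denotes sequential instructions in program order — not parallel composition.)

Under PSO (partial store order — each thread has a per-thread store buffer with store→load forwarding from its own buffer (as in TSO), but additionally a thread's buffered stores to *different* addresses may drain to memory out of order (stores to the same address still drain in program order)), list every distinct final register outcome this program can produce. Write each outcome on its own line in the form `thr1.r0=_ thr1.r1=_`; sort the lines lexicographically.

thr1.r0=1 thr1.r1=0
thr1.r0=1 thr1.r1=2
thr1.r0=2 thr1.r1=0
thr1.r0=2 thr1.r1=2

outcome vector order: (thr1.r0,thr1.r1)
|PSO outcomes| = 4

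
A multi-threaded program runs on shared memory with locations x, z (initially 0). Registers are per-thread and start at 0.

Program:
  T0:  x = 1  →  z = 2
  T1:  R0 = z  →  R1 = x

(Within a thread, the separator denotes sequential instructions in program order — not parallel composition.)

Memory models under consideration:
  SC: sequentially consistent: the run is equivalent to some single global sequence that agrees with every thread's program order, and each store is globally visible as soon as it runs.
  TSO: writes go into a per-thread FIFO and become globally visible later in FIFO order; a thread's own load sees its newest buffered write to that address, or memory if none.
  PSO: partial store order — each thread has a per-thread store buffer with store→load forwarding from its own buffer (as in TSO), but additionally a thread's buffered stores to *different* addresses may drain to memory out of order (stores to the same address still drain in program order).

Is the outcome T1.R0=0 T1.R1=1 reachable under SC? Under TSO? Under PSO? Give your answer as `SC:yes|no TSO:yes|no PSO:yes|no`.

SC:yes TSO:yes PSO:yes

outcome vector order: (T1.R0,T1.R1)
under SC → (0,0); (0,1); (2,1)
under TSO → (0,0); (0,1); (2,1)
under PSO → (0,0); (0,1); (2,0); (2,1)
target (0,1) ∈ {SC,TSO,PSO}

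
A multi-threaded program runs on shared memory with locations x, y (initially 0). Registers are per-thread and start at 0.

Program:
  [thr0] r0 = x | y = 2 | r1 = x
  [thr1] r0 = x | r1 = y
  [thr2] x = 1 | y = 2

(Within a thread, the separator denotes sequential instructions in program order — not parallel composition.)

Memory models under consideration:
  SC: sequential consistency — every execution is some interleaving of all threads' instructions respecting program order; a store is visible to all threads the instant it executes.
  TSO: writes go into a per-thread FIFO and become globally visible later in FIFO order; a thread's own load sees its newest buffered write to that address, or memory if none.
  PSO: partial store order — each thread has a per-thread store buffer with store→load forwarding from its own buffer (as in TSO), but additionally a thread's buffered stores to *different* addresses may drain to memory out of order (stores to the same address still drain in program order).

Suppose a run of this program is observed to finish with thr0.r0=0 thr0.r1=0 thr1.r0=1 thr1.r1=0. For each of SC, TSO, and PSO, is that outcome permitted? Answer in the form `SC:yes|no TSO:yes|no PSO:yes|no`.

SC:no TSO:yes PSO:yes

outcome vector order: (thr0.r0,thr0.r1,thr1.r0,thr1.r1)
under SC → 0000; 0002; 0012; 0100; 0102; 0110; 0112; 1100; 1102; 1110; 1112
under TSO → 0000; 0002; 0010; 0012; 0100; 0102; 0110; 0112; 1100; 1102; 1110; 1112
under PSO → 0000; 0002; 0010; 0012; 0100; 0102; 0110; 0112; 1100; 1102; 1110; 1112
target 0010 ∈ {TSO,PSO}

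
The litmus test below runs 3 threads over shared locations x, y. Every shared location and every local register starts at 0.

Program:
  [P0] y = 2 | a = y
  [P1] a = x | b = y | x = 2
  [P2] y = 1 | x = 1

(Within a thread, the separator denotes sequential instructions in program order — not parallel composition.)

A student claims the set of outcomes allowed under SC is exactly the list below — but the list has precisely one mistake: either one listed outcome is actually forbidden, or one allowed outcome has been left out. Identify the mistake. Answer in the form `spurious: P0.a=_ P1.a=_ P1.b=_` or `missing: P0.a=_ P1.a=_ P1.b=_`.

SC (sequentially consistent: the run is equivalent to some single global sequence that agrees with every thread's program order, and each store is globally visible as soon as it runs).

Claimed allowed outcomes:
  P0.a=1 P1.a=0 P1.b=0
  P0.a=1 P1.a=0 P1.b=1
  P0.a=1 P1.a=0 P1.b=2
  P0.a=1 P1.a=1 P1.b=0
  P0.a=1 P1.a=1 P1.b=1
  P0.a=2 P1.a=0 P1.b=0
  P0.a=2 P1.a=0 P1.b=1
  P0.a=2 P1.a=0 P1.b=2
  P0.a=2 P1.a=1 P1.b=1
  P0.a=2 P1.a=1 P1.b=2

outcome vector order: (P0.a,P1.a,P1.b)
SC (9): <1 0 0>, <1 0 1>, <1 0 2>, <1 1 1>, <2 0 0>, <2 0 1>, <2 0 2>, <2 1 1>, <2 1 2>
claimed∖SC = {<1 1 0>}

spurious: P0.a=1 P1.a=1 P1.b=0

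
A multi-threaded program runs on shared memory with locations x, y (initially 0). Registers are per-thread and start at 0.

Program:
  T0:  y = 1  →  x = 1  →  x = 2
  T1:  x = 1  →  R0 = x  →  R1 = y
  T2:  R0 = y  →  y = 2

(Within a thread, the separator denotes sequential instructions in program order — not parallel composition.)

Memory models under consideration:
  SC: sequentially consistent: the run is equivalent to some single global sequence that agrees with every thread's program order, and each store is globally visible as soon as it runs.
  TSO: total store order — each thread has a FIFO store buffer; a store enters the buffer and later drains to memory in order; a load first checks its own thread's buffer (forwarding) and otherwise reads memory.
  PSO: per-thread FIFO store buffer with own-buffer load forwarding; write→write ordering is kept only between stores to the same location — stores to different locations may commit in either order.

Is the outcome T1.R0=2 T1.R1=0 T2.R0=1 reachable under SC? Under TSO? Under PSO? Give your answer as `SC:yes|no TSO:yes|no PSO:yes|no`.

outcome vector order: (T1.R0,T1.R1,T2.R0)
[SC] allowed = {100, 101, 110, 111, 120, 121, 210, 211, 220, 221}
[TSO] allowed = {100, 101, 110, 111, 120, 121, 210, 211, 220, 221}
[PSO] allowed = {100, 101, 110, 111, 120, 121, 200, 201, 210, 211, 220, 221}
target 201 ∈ {PSO}

SC:no TSO:no PSO:yes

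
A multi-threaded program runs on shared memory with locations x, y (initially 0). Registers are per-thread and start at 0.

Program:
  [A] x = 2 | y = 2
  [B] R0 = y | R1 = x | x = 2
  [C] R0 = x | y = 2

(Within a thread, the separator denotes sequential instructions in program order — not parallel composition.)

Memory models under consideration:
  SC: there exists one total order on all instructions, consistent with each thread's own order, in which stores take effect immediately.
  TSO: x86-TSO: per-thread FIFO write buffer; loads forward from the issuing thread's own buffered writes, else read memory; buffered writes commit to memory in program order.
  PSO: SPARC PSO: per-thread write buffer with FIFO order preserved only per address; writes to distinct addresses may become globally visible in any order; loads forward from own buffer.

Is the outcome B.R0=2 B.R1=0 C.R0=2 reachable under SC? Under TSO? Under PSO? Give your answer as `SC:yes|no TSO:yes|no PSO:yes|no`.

SC:no TSO:no PSO:yes

outcome vector order: (B.R0,B.R1,C.R0)
under SC → (0,0,0), (0,0,2), (0,2,0), (0,2,2), (2,0,0), (2,2,0), (2,2,2)
under TSO → (0,0,0), (0,0,2), (0,2,0), (0,2,2), (2,0,0), (2,2,0), (2,2,2)
under PSO → (0,0,0), (0,0,2), (0,2,0), (0,2,2), (2,0,0), (2,0,2), (2,2,0), (2,2,2)
target (2,0,2) ∈ {PSO}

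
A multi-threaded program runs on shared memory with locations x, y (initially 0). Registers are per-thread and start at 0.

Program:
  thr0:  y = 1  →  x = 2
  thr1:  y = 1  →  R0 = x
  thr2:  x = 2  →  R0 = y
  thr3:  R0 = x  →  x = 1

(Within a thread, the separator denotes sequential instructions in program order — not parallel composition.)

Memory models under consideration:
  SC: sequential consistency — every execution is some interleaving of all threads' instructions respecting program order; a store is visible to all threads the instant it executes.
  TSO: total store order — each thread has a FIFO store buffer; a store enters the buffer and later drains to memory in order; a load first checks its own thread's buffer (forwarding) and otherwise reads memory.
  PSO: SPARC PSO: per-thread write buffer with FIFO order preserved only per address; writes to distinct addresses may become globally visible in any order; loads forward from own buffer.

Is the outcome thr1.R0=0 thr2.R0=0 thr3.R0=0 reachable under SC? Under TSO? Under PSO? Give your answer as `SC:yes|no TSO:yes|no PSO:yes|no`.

outcome vector order: (thr1.R0,thr2.R0,thr3.R0)
SC (10): (0,1,0); (0,1,2); (1,0,0); (1,0,2); (1,1,0); (1,1,2); (2,0,0); (2,0,2); (2,1,0); (2,1,2)
TSO (12): (0,0,0); (0,0,2); (0,1,0); (0,1,2); (1,0,0); (1,0,2); (1,1,0); (1,1,2); (2,0,0); (2,0,2); (2,1,0); (2,1,2)
PSO (12): (0,0,0); (0,0,2); (0,1,0); (0,1,2); (1,0,0); (1,0,2); (1,1,0); (1,1,2); (2,0,0); (2,0,2); (2,1,0); (2,1,2)
target (0,0,0) ∈ {TSO,PSO}

SC:no TSO:yes PSO:yes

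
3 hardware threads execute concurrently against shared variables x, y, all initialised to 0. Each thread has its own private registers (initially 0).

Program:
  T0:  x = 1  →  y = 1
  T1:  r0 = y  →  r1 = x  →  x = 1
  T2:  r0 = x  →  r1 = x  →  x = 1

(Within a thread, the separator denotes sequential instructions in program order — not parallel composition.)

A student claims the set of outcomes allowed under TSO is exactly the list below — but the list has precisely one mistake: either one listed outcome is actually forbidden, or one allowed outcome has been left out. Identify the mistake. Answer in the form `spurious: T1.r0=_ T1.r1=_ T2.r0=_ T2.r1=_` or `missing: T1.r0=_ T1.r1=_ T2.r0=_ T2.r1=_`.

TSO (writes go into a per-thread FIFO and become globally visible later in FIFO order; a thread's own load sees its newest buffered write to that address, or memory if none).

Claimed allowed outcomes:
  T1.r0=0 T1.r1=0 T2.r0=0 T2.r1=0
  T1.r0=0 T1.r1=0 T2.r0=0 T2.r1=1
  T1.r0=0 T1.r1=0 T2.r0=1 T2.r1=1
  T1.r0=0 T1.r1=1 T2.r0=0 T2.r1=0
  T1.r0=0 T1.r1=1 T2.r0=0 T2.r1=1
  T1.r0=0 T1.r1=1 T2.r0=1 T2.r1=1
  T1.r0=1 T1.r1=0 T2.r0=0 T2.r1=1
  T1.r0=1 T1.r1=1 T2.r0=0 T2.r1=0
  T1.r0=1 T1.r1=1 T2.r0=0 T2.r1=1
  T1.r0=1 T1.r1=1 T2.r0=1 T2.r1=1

outcome vector order: (T1.r0,T1.r1,T2.r0,T2.r1)
TSO (9): (0,0,0,0), (0,0,0,1), (0,0,1,1), (0,1,0,0), (0,1,0,1), (0,1,1,1), (1,1,0,0), (1,1,0,1), (1,1,1,1)
claimed∖TSO = {(1,0,0,1)}

spurious: T1.r0=1 T1.r1=0 T2.r0=0 T2.r1=1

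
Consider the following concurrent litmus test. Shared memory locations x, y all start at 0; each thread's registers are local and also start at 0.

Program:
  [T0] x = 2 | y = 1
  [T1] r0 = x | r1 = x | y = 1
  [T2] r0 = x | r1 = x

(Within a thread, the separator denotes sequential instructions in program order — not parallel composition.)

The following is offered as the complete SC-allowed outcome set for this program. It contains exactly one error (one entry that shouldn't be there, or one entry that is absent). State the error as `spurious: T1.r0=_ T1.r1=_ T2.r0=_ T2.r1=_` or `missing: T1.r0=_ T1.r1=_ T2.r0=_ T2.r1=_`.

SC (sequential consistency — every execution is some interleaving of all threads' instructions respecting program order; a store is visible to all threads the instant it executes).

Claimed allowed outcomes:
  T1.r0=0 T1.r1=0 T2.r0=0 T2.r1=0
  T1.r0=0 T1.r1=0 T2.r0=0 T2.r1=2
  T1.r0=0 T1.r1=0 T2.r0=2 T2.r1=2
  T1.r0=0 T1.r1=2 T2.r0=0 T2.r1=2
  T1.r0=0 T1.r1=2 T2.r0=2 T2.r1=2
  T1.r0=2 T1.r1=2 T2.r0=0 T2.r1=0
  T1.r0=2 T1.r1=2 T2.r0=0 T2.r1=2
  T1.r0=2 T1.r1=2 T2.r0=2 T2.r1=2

missing: T1.r0=0 T1.r1=2 T2.r0=0 T2.r1=0

outcome vector order: (T1.r0,T1.r1,T2.r0,T2.r1)
SC (9): (0,0,0,0) (0,0,0,2) (0,0,2,2) (0,2,0,0) (0,2,0,2) (0,2,2,2) (2,2,0,0) (2,2,0,2) (2,2,2,2)
SC∖claimed = {(0,2,0,0)}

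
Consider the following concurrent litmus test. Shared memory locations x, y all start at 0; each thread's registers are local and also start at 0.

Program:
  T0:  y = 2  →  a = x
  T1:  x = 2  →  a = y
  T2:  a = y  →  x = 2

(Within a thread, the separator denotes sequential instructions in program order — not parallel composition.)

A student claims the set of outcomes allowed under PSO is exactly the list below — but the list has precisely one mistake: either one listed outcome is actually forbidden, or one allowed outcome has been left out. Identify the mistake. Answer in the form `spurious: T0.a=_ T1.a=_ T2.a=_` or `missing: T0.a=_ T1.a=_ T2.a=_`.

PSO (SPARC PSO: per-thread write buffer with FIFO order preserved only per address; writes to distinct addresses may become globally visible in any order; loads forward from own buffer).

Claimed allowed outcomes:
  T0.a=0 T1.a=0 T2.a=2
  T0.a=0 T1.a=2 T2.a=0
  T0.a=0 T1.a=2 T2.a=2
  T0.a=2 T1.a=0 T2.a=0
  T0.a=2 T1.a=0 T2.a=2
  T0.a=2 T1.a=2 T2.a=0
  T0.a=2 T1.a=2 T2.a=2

missing: T0.a=0 T1.a=0 T2.a=0

outcome vector order: (T0.a,T1.a,T2.a)
under PSO → 0/0/0, 0/0/2, 0/2/0, 0/2/2, 2/0/0, 2/0/2, 2/2/0, 2/2/2
PSO∖claimed = {0/0/0}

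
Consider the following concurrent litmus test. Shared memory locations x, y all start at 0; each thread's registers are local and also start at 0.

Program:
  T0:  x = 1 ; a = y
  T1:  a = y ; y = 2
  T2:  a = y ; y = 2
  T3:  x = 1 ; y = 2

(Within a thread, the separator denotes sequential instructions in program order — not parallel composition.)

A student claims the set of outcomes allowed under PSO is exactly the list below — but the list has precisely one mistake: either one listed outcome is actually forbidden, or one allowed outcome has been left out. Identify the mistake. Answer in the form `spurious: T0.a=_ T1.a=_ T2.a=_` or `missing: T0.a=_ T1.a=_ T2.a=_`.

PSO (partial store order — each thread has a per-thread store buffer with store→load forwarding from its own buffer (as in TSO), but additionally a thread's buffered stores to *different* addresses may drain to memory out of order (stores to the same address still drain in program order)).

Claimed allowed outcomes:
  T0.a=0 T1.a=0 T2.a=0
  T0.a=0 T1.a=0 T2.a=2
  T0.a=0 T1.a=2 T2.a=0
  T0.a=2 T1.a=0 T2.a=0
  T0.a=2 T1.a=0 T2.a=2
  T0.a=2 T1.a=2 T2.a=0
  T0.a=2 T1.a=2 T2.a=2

missing: T0.a=0 T1.a=2 T2.a=2

outcome vector order: (T0.a,T1.a,T2.a)
PSO: 8 outcomes — {(0,0,0); (0,0,2); (0,2,0); (0,2,2); (2,0,0); (2,0,2); (2,2,0); (2,2,2)}
PSO∖claimed = {(0,2,2)}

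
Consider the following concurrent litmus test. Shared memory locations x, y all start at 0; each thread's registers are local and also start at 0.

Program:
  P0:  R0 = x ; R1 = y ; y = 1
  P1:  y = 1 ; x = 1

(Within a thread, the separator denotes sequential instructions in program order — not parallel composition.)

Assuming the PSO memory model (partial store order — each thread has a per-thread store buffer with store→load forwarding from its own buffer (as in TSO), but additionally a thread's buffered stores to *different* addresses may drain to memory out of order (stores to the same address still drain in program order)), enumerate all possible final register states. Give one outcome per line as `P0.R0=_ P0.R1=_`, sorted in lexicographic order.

P0.R0=0 P0.R1=0
P0.R0=0 P0.R1=1
P0.R0=1 P0.R1=0
P0.R0=1 P0.R1=1

outcome vector order: (P0.R0,P0.R1)
|PSO outcomes| = 4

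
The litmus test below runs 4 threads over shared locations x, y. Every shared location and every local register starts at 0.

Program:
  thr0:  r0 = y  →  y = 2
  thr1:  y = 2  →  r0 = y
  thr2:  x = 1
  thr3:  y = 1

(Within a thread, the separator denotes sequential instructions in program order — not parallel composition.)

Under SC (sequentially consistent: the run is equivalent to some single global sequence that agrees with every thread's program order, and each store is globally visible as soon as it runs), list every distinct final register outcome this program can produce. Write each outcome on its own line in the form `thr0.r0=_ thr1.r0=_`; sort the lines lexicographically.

outcome vector order: (thr0.r0,thr1.r0)
|SC outcomes| = 6

thr0.r0=0 thr1.r0=1
thr0.r0=0 thr1.r0=2
thr0.r0=1 thr1.r0=1
thr0.r0=1 thr1.r0=2
thr0.r0=2 thr1.r0=1
thr0.r0=2 thr1.r0=2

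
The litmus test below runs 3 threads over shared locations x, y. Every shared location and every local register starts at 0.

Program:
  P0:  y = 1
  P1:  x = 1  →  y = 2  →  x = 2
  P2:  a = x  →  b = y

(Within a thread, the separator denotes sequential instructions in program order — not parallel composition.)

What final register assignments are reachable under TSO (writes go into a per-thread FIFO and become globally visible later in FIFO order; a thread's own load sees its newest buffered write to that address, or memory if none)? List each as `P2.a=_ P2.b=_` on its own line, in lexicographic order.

P2.a=0 P2.b=0
P2.a=0 P2.b=1
P2.a=0 P2.b=2
P2.a=1 P2.b=0
P2.a=1 P2.b=1
P2.a=1 P2.b=2
P2.a=2 P2.b=1
P2.a=2 P2.b=2

outcome vector order: (P2.a,P2.b)
|TSO outcomes| = 8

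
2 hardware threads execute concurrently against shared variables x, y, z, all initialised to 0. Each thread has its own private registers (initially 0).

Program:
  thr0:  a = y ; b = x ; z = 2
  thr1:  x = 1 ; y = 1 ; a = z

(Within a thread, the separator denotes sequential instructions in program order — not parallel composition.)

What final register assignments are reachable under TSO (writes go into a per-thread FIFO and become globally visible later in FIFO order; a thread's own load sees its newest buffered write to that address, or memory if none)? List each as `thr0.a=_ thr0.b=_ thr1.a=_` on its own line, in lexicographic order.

outcome vector order: (thr0.a,thr0.b,thr1.a)
|TSO outcomes| = 6

thr0.a=0 thr0.b=0 thr1.a=0
thr0.a=0 thr0.b=0 thr1.a=2
thr0.a=0 thr0.b=1 thr1.a=0
thr0.a=0 thr0.b=1 thr1.a=2
thr0.a=1 thr0.b=1 thr1.a=0
thr0.a=1 thr0.b=1 thr1.a=2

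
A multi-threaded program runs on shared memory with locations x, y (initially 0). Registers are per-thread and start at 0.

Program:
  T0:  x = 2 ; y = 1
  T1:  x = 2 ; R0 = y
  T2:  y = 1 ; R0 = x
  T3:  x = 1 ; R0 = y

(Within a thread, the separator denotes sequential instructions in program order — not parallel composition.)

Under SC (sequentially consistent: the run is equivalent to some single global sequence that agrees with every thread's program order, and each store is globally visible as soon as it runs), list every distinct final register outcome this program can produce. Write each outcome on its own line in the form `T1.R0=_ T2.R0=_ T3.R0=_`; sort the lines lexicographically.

outcome vector order: (T1.R0,T2.R0,T3.R0)
|SC outcomes| = 9

T1.R0=0 T2.R0=1 T3.R0=0
T1.R0=0 T2.R0=1 T3.R0=1
T1.R0=0 T2.R0=2 T3.R0=0
T1.R0=0 T2.R0=2 T3.R0=1
T1.R0=1 T2.R0=0 T3.R0=1
T1.R0=1 T2.R0=1 T3.R0=0
T1.R0=1 T2.R0=1 T3.R0=1
T1.R0=1 T2.R0=2 T3.R0=0
T1.R0=1 T2.R0=2 T3.R0=1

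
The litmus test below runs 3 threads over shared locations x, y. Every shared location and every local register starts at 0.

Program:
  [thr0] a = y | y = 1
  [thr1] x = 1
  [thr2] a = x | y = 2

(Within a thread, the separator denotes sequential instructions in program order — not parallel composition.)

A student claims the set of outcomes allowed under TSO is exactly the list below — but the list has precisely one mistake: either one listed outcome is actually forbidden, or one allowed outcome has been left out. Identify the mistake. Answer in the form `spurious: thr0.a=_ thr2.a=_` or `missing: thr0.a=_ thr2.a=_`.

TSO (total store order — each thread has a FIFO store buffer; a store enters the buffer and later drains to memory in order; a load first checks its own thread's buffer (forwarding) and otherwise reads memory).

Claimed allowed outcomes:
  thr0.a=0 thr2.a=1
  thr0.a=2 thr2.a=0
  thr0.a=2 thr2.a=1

missing: thr0.a=0 thr2.a=0

outcome vector order: (thr0.a,thr2.a)
[TSO] allowed = {<0 0> <0 1> <2 0> <2 1>}
TSO∖claimed = {<0 0>}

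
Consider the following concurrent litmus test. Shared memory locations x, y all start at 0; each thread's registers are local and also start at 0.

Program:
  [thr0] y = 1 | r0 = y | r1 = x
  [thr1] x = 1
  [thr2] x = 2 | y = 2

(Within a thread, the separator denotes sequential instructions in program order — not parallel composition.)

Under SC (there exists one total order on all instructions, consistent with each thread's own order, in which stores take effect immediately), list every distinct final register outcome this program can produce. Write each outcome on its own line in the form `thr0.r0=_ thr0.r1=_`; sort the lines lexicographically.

outcome vector order: (thr0.r0,thr0.r1)
|SC outcomes| = 5

thr0.r0=1 thr0.r1=0
thr0.r0=1 thr0.r1=1
thr0.r0=1 thr0.r1=2
thr0.r0=2 thr0.r1=1
thr0.r0=2 thr0.r1=2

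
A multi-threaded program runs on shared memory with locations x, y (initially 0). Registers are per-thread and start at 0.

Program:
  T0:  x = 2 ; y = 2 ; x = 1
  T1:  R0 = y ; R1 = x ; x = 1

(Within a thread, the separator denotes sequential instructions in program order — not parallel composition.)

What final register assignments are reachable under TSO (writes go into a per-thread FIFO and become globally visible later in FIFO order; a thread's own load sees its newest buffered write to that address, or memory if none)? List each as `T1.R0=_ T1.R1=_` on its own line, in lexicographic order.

T1.R0=0 T1.R1=0
T1.R0=0 T1.R1=1
T1.R0=0 T1.R1=2
T1.R0=2 T1.R1=1
T1.R0=2 T1.R1=2

outcome vector order: (T1.R0,T1.R1)
|TSO outcomes| = 5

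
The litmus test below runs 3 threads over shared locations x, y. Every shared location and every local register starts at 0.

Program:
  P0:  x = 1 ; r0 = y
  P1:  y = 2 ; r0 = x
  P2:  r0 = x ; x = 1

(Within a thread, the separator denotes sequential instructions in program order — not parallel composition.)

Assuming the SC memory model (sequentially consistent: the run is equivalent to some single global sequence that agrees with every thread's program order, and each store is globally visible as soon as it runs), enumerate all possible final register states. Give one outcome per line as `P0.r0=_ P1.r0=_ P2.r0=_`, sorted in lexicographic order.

outcome vector order: (P0.r0,P1.r0,P2.r0)
|SC outcomes| = 6

P0.r0=0 P1.r0=1 P2.r0=0
P0.r0=0 P1.r0=1 P2.r0=1
P0.r0=2 P1.r0=0 P2.r0=0
P0.r0=2 P1.r0=0 P2.r0=1
P0.r0=2 P1.r0=1 P2.r0=0
P0.r0=2 P1.r0=1 P2.r0=1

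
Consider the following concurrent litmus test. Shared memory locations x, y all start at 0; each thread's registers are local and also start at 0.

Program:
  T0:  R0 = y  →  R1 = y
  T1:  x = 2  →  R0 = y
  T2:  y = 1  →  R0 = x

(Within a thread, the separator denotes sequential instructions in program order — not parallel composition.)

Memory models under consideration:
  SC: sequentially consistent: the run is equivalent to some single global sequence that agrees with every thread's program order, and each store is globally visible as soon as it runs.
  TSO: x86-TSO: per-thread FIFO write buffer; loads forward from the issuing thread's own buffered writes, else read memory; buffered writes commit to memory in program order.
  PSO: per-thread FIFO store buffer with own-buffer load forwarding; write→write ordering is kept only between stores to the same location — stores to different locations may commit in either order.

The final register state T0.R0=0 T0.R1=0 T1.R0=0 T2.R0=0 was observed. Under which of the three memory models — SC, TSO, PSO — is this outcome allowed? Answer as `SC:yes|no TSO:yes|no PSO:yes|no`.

SC:no TSO:yes PSO:yes

outcome vector order: (T0.R0,T0.R1,T1.R0,T2.R0)
SC (9): 0002; 0010; 0012; 0102; 0110; 0112; 1102; 1110; 1112
TSO (12): 0000; 0002; 0010; 0012; 0100; 0102; 0110; 0112; 1100; 1102; 1110; 1112
PSO (12): 0000; 0002; 0010; 0012; 0100; 0102; 0110; 0112; 1100; 1102; 1110; 1112
target 0000 ∈ {TSO,PSO}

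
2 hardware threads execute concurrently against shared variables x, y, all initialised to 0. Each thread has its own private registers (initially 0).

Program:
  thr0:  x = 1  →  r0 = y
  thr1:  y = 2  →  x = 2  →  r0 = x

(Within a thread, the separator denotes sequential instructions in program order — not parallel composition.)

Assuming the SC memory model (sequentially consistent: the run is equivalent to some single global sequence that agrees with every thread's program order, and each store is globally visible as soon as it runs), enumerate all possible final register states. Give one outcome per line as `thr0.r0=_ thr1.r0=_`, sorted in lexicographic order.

thr0.r0=0 thr1.r0=2
thr0.r0=2 thr1.r0=1
thr0.r0=2 thr1.r0=2

outcome vector order: (thr0.r0,thr1.r0)
|SC outcomes| = 3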